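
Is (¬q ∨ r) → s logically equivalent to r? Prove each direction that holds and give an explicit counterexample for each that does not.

(⇒) This fails. Under r = F, q = T, s = F, the left side is true but the right side is false.

(⇐) This fails. Under r = T, q = F, s = F, the left side is false but the right side is true.

(⇒) fails and (⇐) fails.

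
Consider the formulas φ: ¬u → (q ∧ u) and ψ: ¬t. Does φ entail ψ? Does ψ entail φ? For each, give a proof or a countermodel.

Forward direction. This fails. Under u = T, t = T, q = F, the left side is true but the right side is false.

Converse. This fails. Under u = F, t = F, q = F, the left side is false but the right side is true.

Neither direction holds.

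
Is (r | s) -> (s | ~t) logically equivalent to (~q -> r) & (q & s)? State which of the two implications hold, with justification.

Only the converse holds.

[⇐] Assume the antecedent. If s is true, (r | s) -> (s | ~t) reduces to true regardless of the other variables. If s is false, the antecedent cannot hold. Either way (r | s) -> (s | ~t) holds.

[⇒] This fails. Under s = F, t = F, r = F, q = F, the left side is true but the right side is false.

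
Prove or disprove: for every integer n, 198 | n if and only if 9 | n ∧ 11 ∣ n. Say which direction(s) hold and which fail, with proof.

Forward direction. If 198 ∣ n, write n = 198q. Since 198 = 22·9, n = 9·(22q), so 9 ∣ n; and since 198 = 18·11, n = 11·(18q), so 11 ∣ n.

Converse. This fails: take n = 99. Both 9 ∣ 99 and 11 ∣ 99, yet 99 is not a multiple of 198 (since 99 = 0·198 + 99), so 198 ∤ 99.

The forward direction holds; the converse fails.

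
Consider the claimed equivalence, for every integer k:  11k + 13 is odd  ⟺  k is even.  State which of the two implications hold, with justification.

Both implications hold.

[⇒] Suppose 11k + 13 is odd. Since 11 is odd, 11k and k have the same parity, so 11k + 13 ≡ k + 13 (mod 2). As 13 is odd, 11k + 13 is odd exactly when k is even. Thus k is even.

[⇐] Conversely, suppose k is even; write k = 2j. Then 11k + 13 = 11·(2j) + 13 = 2·11j + 13, which is odd.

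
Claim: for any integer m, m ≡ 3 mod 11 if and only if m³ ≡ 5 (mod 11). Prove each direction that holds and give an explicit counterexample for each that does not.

Converse. Suppose m³ ≡ 5 (mod 11). The only residue r in {0, …, 10} with r³ ≡ 5 (mod 11) is r = 3, so m ≡ 3 (mod 11).

Forward direction. Suppose m ≡ 3 mod 11. Write m = 11j + 3. Then (11j + 3)³ = 1331j³ + 1089j² + 297j + 27 = 11(121j³ + 99j² + 27j + 2) + 5, so m³ ≡ 5 (mod 11).

Equivalent; both directions hold.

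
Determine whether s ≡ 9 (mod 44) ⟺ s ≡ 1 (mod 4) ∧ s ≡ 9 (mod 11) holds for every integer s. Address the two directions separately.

Equivalent; both directions hold.

Converse. If s ≡ 1 (mod 4) and s ≡ 9 (mod 11), then by the Chinese remainder theorem s ≡ 9 (mod 44). This is exactly s ≡ 9 (mod 44).

Forward direction. Suppose s ≡ 9 (mod 44); write s = 44j + 9. Since 4 ∣ 44, reducing mod 4 gives s ≡ 9 ≡ 1 (mod 4); since 11 ∣ 44, reducing mod 11 gives s ≡ 9 (mod 11).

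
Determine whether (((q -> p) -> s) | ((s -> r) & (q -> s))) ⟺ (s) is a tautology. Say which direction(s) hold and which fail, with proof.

Only the converse holds.

Forward direction. This fails. Under s = F, q = F, p = F, r = F, the left side is true but the right side is false.

Converse. Assume the antecedent. If s is true, the consequent reduces to true regardless of the other variables. If s is false, the antecedent cannot hold. Either way the consequent holds.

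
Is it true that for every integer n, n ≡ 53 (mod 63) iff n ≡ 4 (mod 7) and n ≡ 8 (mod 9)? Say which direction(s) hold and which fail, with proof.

(→) Suppose n ≡ 53 (mod 63); write n = 63j + 53. Since 7 ∣ 63, reducing mod 7 gives n ≡ 53 ≡ 4 (mod 7); since 9 ∣ 63, reducing mod 9 gives n ≡ 53 ≡ 8 (mod 9).

(←) Conversely, if n ≡ 4 (mod 7) and n ≡ 8 (mod 9), then by the Chinese remainder theorem n ≡ 53 (mod 63). This is exactly n ≡ 53 (mod 63).

Both implications hold.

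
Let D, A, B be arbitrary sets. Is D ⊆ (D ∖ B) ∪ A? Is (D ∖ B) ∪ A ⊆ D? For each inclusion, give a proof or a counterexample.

Neither inclusion holds.

(⟹) This inclusion fails. Take D = {1}, A = ∅, B = {1}; then 1 ∈ D but 1 ∉ (D ∖ B) ∪ A.

(⟸) This inclusion fails. Take D = ∅, A = {1}, B = ∅; then 1 ∈ (D ∖ B) ∪ A but 1 ∉ D.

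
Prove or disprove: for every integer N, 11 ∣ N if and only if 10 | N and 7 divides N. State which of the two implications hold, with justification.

(⇒) fails and (⇐) fails.

(⟹) This fails: take N = 11. Certainly 11 ∣ 11, but 10 ∤ 11.

(⟸) This fails: take N = 70. Both 10 ∣ 70 and 7 ∣ 70, yet 70 is not a multiple of 11 (since 70 = 6·11 + 4), so 11 ∤ 70.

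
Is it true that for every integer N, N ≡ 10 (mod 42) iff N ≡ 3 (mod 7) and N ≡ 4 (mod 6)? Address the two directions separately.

Equivalent; both directions hold.

[⇐] If N ≡ 3 (mod 7) and N ≡ 4 (mod 6), then by the Chinese remainder theorem N ≡ 10 (mod 42). This is exactly N ≡ 10 (mod 42).

[⇒] Suppose N ≡ 10 (mod 42); write N = 42j + 10. Since 7 ∣ 42, reducing mod 7 gives N ≡ 10 ≡ 3 (mod 7); since 6 ∣ 42, reducing mod 6 gives N ≡ 10 ≡ 4 (mod 6).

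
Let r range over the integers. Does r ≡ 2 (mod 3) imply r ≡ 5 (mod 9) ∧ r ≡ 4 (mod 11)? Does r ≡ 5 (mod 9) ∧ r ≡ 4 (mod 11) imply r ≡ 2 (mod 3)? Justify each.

(→) This fails: r = 2 gives 2 ≡ 2 (mod 3) but 2 ≡ 2 (mod 9), so the conjunction on the right does not hold.

(←) Conversely, if r ≡ 5 (mod 9) and r ≡ 4 (mod 11), then by the Chinese remainder theorem r ≡ 59 (mod 99). Since 59 ≡ 2 (mod 3) and 3 ∣ 99, we get r ≡ 2 (mod 3).

(⇒) fails; (⇐) holds.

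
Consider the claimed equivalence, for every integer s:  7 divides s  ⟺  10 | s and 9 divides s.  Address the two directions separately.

(→) This fails: take s = 7. Certainly 7 ∣ 7, but 10 ∤ 7.

(←) This fails: take s = 90. Both 10 ∣ 90 and 9 ∣ 90, yet 90 is not a multiple of 7 (since 90 = 12·7 + 6), so 7 ∤ 90.

Neither direction holds.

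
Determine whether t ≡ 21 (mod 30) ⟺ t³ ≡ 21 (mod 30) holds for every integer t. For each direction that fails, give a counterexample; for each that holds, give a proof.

Both directions hold.

Forward direction. Suppose t ≡ 21 (mod 30). Write t = 30j + 21. Then (30j + 21)³ = 27000j³ + 56700j² + 39690j + 9261 = 30(900j³ + 1890j² + 1323j + 308) + 21, so t³ ≡ 21 (mod 30).

Converse. Suppose t³ ≡ 21 (mod 30). The only residue r in {0, …, 29} with r³ ≡ 21 (mod 30) is r = 21, so t ≡ 21 (mod 30).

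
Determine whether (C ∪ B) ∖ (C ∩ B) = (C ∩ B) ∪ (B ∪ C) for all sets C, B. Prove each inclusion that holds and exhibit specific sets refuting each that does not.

(⟹) Let x ∈ (C ∪ B) ∖ (C ∩ B). Then either x ∈ C and x ∉ B; or x ∈ B and x ∉ C. In each case x ∈ (C ∩ B) ∪ (B ∪ C), so (C ∪ B) ∖ (C ∩ B) ⊆ (C ∩ B) ∪ (B ∪ C).

(⟸) This inclusion fails. Take C = {1}, B = {1}; then 1 ∈ (C ∩ B) ∪ (B ∪ C) but 1 ∉ (C ∪ B) ∖ (C ∩ B).

Only the forward inclusion holds.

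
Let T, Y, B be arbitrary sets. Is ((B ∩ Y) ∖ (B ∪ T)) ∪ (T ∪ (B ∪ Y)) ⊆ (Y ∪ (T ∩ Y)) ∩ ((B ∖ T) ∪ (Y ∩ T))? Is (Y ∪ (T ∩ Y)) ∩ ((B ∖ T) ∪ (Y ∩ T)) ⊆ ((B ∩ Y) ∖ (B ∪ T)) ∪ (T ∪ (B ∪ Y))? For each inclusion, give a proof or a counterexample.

The sets are not equal: only the reverse inclusion holds.

(⊆) This inclusion fails. Take T = {1}, Y = ∅, B = ∅; then 1 ∈ ((B ∩ Y) ∖ (B ∪ T)) ∪ (T ∪ (B ∪ Y)) but 1 ∉ (Y ∪ (T ∩ Y)) ∩ ((B ∖ T) ∪ (Y ∩ T)).

(⊇) Let x ∈ (Y ∪ (T ∩ Y)) ∩ ((B ∖ T) ∪ (Y ∩ T)). Then either x ∈ T ∩ Y and x ∉ B; or x ∈ Y ∩ B and x ∉ T; or x ∈ T ∩ Y ∩ B. In each case x ∈ ((B ∩ Y) ∖ (B ∪ T)) ∪ (T ∪ (B ∪ Y)), so (Y ∪ (T ∩ Y)) ∩ ((B ∖ T) ∪ (Y ∩ T)) ⊆ ((B ∩ Y) ∖ (B ∪ T)) ∪ (T ∪ (B ∪ Y)).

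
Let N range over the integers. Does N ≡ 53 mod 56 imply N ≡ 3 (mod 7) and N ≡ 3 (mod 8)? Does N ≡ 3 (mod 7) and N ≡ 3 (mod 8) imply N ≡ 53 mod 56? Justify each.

(⇒) fails and (⇐) fails.

(⇒) This fails: N = 53 gives 53 ≡ 53 (mod 56) but 53 ≡ 4 (mod 7), so the conjunction on the right does not hold.

(⇐) This fails: N = 3 satisfies both congruences on the right (3 ≡ 3 mod 7 and 3 ≡ 3 mod 8) yet 3 ≡ 3 (mod 56), not 53.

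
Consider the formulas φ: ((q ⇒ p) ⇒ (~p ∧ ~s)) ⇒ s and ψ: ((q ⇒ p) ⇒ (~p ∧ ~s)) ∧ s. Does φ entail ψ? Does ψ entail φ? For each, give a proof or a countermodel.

Only the reverse direction holds.

(⇐) Assume the antecedent. If p is true, the antecedent cannot hold. If p is false, the antecedent forces (p = F, s = T, q = T), and ((q ⇒ p) ⇒ (~p ∧ ~s)) ⇒ s holds there. Either way ((q ⇒ p) ⇒ (~p ∧ ~s)) ⇒ s holds.

(⇒) This fails. Under p = T, s = F, q = F, the left side is true but the right side is false.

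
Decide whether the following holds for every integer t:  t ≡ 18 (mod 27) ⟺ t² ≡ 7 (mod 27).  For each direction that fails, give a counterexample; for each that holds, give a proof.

Both directions fail.

(→) This fails: take t = 18. Then 18 ≡ 18 (mod 27), but 18² = 324 ≡ 0 (mod 27), not 7.

(←) This fails: take t = 13. Then 13² = 169 ≡ 7 (mod 27), yet 13 ≡ 13 (mod 27), not 18.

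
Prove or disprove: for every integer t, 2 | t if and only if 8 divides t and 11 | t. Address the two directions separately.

Converse. Suppose 8 ∣ t and 11 ∣ t. Any common multiple of 8 and 11 is a multiple of their lcm; here gcd(8, 11) = 1, so lcm(8, 11) = 8·11 = 88, so 88 ∣ t. Since 2 ∣ 88, it follows that 2 ∣ t.

Forward direction. This fails: take t = 2. Certainly 2 ∣ 2, but 8 ∤ 2.

Not equivalent: only (⇐) holds.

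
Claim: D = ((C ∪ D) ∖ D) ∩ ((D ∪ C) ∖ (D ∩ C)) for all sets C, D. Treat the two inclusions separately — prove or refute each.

Neither inclusion holds.

(⟹) This inclusion fails. Take C = ∅, D = {1}; then 1 ∈ D but 1 ∉ ((C ∪ D) ∖ D) ∩ ((D ∪ C) ∖ (D ∩ C)).

(⟸) This inclusion fails. Take C = {1}, D = ∅; then 1 ∈ ((C ∪ D) ∖ D) ∩ ((D ∪ C) ∖ (D ∩ C)) but 1 ∉ D.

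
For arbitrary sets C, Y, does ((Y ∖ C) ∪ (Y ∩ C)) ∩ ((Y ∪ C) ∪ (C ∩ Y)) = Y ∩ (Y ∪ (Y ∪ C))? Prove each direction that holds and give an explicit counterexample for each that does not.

(⟸) Let x ∈ Y ∩ (Y ∪ (Y ∪ C)). Then either x ∈ Y and x ∉ C; or x ∈ C ∩ Y. In each case x ∈ ((Y ∖ C) ∪ (Y ∩ C)) ∩ ((Y ∪ C) ∪ (C ∩ Y)), so Y ∩ (Y ∪ (Y ∪ C)) ⊆ ((Y ∖ C) ∪ (Y ∩ C)) ∩ ((Y ∪ C) ∪ (C ∩ Y)).

(⟹) Let x ∈ ((Y ∖ C) ∪ (Y ∩ C)) ∩ ((Y ∪ C) ∪ (C ∩ Y)). Then either x ∈ Y and x ∉ C; or x ∈ C ∩ Y. In each case x ∈ Y ∩ (Y ∪ (Y ∪ C)), so ((Y ∖ C) ∪ (Y ∩ C)) ∩ ((Y ∪ C) ∪ (C ∩ Y)) ⊆ Y ∩ (Y ∪ (Y ∪ C)).

Both inclusions hold.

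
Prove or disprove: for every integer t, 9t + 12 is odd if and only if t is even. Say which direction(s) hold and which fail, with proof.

Both directions fail.

(⇒) This fails: t = 3 gives 9t + 12 = 39, which is odd, but 3 is odd, not even.

(⇐) This also fails: t = 4 is even, but 9t + 12 = 48 is even, not odd.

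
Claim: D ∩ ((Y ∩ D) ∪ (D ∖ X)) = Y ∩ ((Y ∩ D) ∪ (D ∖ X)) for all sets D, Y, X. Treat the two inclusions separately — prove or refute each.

(⊆) fails; (⊇) holds.

Forward inclusion. This inclusion fails. Take D = {1}, Y = ∅, X = ∅; then 1 ∈ D ∩ ((Y ∩ D) ∪ (D ∖ X)) but 1 ∉ Y ∩ ((Y ∩ D) ∪ (D ∖ X)).

Reverse inclusion. Let x ∈ Y ∩ ((Y ∩ D) ∪ (D ∖ X)). Then either x ∈ D ∩ Y and x ∉ X; or x ∈ D ∩ Y ∩ X. In each case x ∈ D ∩ ((Y ∩ D) ∪ (D ∖ X)), so Y ∩ ((Y ∩ D) ∪ (D ∖ X)) ⊆ D ∩ ((Y ∩ D) ∪ (D ∖ X)).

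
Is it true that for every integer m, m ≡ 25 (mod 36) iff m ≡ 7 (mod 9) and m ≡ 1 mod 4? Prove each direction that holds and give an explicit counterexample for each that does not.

(⟸) If m ≡ 7 (mod 9) and m ≡ 1 (mod 4), then by the Chinese remainder theorem m ≡ 25 (mod 36). This is exactly m ≡ 25 (mod 36).

(⟹) Suppose m ≡ 25 (mod 36); write m = 36j + 25. Since 9 ∣ 36, reducing mod 9 gives m ≡ 25 ≡ 7 (mod 9); since 4 ∣ 36, reducing mod 4 gives m ≡ 25 ≡ 1 (mod 4).

Both implications hold.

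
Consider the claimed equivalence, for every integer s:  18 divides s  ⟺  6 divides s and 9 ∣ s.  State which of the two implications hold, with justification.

(→) If 18 ∣ s, write s = 18q. Since 18 = 3·6, s = 6·(3q), so 6 ∣ s; and since 18 = 2·9, s = 9·(2q), so 9 ∣ s.

(←) Suppose 6 ∣ s and 9 ∣ s. Any common multiple of 6 and 9 is a multiple of their lcm; here lcm(6, 9) = 6·9/gcd(6, 9) = 54/3 = 18, so 18 ∣ s.

Equivalent; both directions hold.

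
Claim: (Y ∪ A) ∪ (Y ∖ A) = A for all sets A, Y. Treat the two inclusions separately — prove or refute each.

Reverse inclusion. Let x ∈ A. Then either x ∈ A and x ∉ Y; or x ∈ A ∩ Y. In each case x ∈ (Y ∪ A) ∪ (Y ∖ A), so A ⊆ (Y ∪ A) ∪ (Y ∖ A).

Forward inclusion. This inclusion fails. Take A = ∅, Y = {1}; then 1 ∈ (Y ∪ A) ∪ (Y ∖ A) but 1 ∉ A.

(⊆) fails; (⊇) holds.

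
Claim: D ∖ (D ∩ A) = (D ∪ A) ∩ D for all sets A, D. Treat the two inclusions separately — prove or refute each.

Only the forward inclusion holds.

Forward inclusion. Let x ∈ D ∖ (D ∩ A). Then x ∈ D and x ∉ A, from which x ∈ (D ∪ A) ∩ D.

Reverse inclusion. This inclusion fails. Take A = {1}, D = {1}; then 1 ∈ (D ∪ A) ∩ D but 1 ∉ D ∖ (D ∩ A).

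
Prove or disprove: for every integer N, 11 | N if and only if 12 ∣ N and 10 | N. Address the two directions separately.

(⟹) This fails: take N = 11. Certainly 11 ∣ 11, but 12 ∤ 11.

(⟸) This fails: take N = 60. Both 12 ∣ 60 and 10 ∣ 60, yet 60 is not a multiple of 11 (since 60 = 5·11 + 5), so 11 ∤ 60.

Neither implication holds.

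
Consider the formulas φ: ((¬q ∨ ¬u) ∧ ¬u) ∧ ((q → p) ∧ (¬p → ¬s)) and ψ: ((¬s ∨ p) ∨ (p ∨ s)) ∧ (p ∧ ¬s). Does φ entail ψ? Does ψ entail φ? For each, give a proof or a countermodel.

(⇒) This fails. Under q = F, u = F, s = F, p = F, the left side is true but the right side is false.

(⇐) This fails. Under q = F, u = T, s = F, p = T, the left side is false but the right side is true.

(⇒) fails and (⇐) fails.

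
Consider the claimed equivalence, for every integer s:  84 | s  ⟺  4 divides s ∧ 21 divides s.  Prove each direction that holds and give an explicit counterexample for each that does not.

(→) If 84 ∣ s, write s = 84q. Since 84 = 21·4, s = 4·(21q), so 4 ∣ s; and since 84 = 4·21, s = 21·(4q), so 21 ∣ s.

(←) Suppose 4 ∣ s and 21 ∣ s. Any common multiple of 4 and 21 is a multiple of their lcm; here gcd(4, 21) = 1, so lcm(4, 21) = 4·21 = 84, so 84 ∣ s.

Equivalent; both directions hold.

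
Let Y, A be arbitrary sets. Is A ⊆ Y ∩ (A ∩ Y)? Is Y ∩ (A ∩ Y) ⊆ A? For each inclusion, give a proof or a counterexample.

Only the reverse inclusion holds.

Forward inclusion. This inclusion fails. Take Y = ∅, A = {1}; then 1 ∈ A but 1 ∉ Y ∩ (A ∩ Y).

Reverse inclusion. Let x ∈ Y ∩ (A ∩ Y). Then x ∈ Y ∩ A, from which x ∈ A.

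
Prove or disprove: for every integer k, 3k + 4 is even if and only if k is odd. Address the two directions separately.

(⟹) This fails: k = 4 gives 3k + 4 = 16, which is even, but 4 is even, not odd.

(⟸) This also fails: k = 3 is odd, but 3k + 4 = 13 is odd, not even.

Both directions fail.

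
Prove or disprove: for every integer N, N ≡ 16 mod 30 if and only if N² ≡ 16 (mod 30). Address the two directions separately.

Not equivalent: only (⇒) holds.

(←) This fails: take N = 4. Then 4² = 16 ≡ 16 (mod 30), yet 4 ≡ 4 (mod 30), not 16.

(→) Suppose N ≡ 16 mod 30. Write N = 30j + 16. Then (30j + 16)² = 900j² + 960j + 256 = 30(30j² + 32j + 8) + 16, so N² ≡ 16 (mod 30).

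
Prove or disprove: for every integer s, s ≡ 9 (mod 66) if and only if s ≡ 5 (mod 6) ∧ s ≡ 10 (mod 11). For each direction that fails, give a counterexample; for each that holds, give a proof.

Neither implication holds.

Forward direction. This fails: s = 9 gives 9 ≡ 9 (mod 66) but 9 ≡ 3 (mod 6), so the conjunction on the right does not hold.

Converse. This fails: s = 65 satisfies both congruences on the right (65 ≡ 5 mod 6 and 65 ≡ 10 mod 11) yet 65 ≡ 65 (mod 66), not 9.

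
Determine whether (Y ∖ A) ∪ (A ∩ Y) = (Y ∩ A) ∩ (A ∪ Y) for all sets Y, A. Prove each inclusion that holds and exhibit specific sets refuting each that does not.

(⟸) Let x ∈ (Y ∩ A) ∩ (A ∪ Y). Then x ∈ Y ∩ A, from which x ∈ (Y ∖ A) ∪ (A ∩ Y).

(⟹) This inclusion fails. Take Y = {1}, A = ∅; then 1 ∈ (Y ∖ A) ∪ (A ∩ Y) but 1 ∉ (Y ∩ A) ∩ (A ∪ Y).

Only the reverse inclusion holds.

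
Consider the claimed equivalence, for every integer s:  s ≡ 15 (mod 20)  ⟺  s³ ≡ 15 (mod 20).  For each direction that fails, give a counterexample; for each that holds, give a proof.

The biconditional holds.

[⇐] Suppose s³ ≡ 15 (mod 20). The only residue r in {0, …, 19} with r³ ≡ 15 (mod 20) is r = 15, so s ≡ 15 (mod 20).

[⇒] Suppose s ≡ 15 (mod 20). Write s = 20j + 15. Then (20j + 15)³ = 8000j³ + 18000j² + 13500j + 3375 = 20(400j³ + 900j² + 675j + 168) + 15, so s³ ≡ 15 (mod 20).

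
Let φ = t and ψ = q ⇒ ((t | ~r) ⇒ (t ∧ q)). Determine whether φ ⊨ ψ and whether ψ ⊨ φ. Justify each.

Not equivalent: only (⇒) holds.

(⟹) Assume the antecedent. If r is true, q ⇒ ((t | ~r) ⇒ (t ∧ q)) reduces to true regardless of the other variables. If r is false, the antecedent forces (r = F, t = T, q = F) or (r = F, t = T, q = T), and q ⇒ ((t | ~r) ⇒ (t ∧ q)) holds there. Either way q ⇒ ((t | ~r) ⇒ (t ∧ q)) holds.

(⟸) This fails. Under r = F, t = F, q = F, the left side is false but the right side is true.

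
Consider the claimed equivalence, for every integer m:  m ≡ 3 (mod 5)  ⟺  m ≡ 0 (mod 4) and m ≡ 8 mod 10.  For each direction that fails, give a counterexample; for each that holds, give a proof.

Only the reverse direction holds.

Converse. If m ≡ 0 (mod 4) and m ≡ 8 (mod 10), then by the Chinese remainder theorem m ≡ 8 (mod 20). Since 8 ≡ 3 (mod 5) and 5 ∣ 20, we get m ≡ 3 (mod 5).

Forward direction. This fails: m = 18 gives 18 ≡ 3 (mod 5) but 18 ≡ 2 (mod 4), so the conjunction on the right does not hold.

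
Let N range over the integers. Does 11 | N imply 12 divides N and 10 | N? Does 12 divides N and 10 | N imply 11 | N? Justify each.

Forward direction. This fails: take N = 11. Certainly 11 ∣ 11, but 12 ∤ 11.

Converse. This fails: take N = 60. Both 12 ∣ 60 and 10 ∣ 60, yet 60 is not a multiple of 11 (since 60 = 5·11 + 5), so 11 ∤ 60.

Both directions fail.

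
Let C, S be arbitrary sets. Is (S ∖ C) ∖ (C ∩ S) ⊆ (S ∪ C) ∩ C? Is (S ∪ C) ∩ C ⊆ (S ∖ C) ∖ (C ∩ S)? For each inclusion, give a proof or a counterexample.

(⊆) fails and (⊇) fails.

(⟹) This inclusion fails. Take C = ∅, S = {1}; then 1 ∈ (S ∖ C) ∖ (C ∩ S) but 1 ∉ (S ∪ C) ∩ C.

(⟸) This inclusion fails. Take C = {1}, S = ∅; then 1 ∈ (S ∪ C) ∩ C but 1 ∉ (S ∖ C) ∖ (C ∩ S).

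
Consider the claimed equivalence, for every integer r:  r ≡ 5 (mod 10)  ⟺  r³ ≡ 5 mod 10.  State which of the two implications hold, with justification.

(⟹) Suppose r ≡ 5 (mod 10). Write r = 10j + 5. Then (10j + 5)³ = 1000j³ + 1500j² + 750j + 125 = 10(100j³ + 150j² + 75j + 12) + 5, so r³ ≡ 5 (mod 10).

(⟸) For the converse, argue contrapositively. If r ≢ 5 (mod 10), then r is congruent to one of 0, 1, 2, 3, 4, 6, 7, 8, 9 modulo 10, and these give r³ ≡ 0, 1, 8, 7, 4, 6, 3, 2, 9 respectively — never 5.

Equivalent; both directions hold.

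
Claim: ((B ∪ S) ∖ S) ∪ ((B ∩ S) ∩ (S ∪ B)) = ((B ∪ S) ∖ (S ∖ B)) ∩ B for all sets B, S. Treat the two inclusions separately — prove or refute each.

The two sets are equal.

Reverse inclusion. Let x ∈ ((B ∪ S) ∖ (S ∖ B)) ∩ B. Then either x ∈ B and x ∉ S; or x ∈ B ∩ S. In each case x ∈ ((B ∪ S) ∖ S) ∪ ((B ∩ S) ∩ (S ∪ B)), so ((B ∪ S) ∖ (S ∖ B)) ∩ B ⊆ ((B ∪ S) ∖ S) ∪ ((B ∩ S) ∩ (S ∪ B)).

Forward inclusion. Let x ∈ ((B ∪ S) ∖ S) ∪ ((B ∩ S) ∩ (S ∪ B)). Then either x ∈ B and x ∉ S; or x ∈ B ∩ S. In each case x ∈ ((B ∪ S) ∖ (S ∖ B)) ∩ B, so ((B ∪ S) ∖ S) ∪ ((B ∩ S) ∩ (S ∪ B)) ⊆ ((B ∪ S) ∖ (S ∖ B)) ∩ B.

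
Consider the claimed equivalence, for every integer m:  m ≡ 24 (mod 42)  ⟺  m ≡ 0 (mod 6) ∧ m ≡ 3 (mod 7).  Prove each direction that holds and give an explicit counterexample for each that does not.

(⟸) If m ≡ 0 (mod 6) and m ≡ 3 (mod 7), then by the Chinese remainder theorem m ≡ 24 (mod 42). This is exactly m ≡ 24 (mod 42).

(⟹) Suppose m ≡ 24 (mod 42); write m = 42j + 24. Since 6 ∣ 42, reducing mod 6 gives m ≡ 24 ≡ 0 (mod 6); since 7 ∣ 42, reducing mod 7 gives m ≡ 24 ≡ 3 (mod 7).

Equivalent; both directions hold.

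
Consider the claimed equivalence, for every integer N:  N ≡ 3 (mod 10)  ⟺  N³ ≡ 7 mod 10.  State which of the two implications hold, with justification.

Both directions hold; the statement is true.

Forward direction. Suppose N ≡ 3 (mod 10). Write N = 10j + 3. Then (10j + 3)³ = 1000j³ + 900j² + 270j + 27 = 10(100j³ + 90j² + 27j + 2) + 7, so N³ ≡ 7 (mod 10).

Converse. Suppose N³ ≡ 7 (mod 10). The only residue r in {0, …, 9} with r³ ≡ 7 (mod 10) is r = 3, so N ≡ 3 (mod 10).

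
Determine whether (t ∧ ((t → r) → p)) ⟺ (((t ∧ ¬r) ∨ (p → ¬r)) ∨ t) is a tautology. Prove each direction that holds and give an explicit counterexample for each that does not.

Not equivalent: only (⇒) holds.

Forward direction. Assume the antecedent. If p is true, the antecedent forces (p = T, t = T, r = F) or (p = T, t = T, r = T), and ((t ∧ ¬r) ∨ (p → ¬r)) ∨ t holds there. If p is false, ((t ∧ ¬r) ∨ (p → ¬r)) ∨ t reduces to true regardless of the other variables. Either way ((t ∧ ¬r) ∨ (p → ¬r)) ∨ t holds.

Converse. This fails. Under p = F, t = F, r = F, the left side is false but the right side is true.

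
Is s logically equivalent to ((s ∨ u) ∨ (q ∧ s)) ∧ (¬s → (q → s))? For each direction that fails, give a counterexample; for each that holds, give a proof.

Forward direction. Assume the antecedent. If u is true, the antecedent forces (u = T, q = F, s = T) or (u = T, q = T, s = T), and the consequent holds there. If u is false, the antecedent forces (u = F, q = F, s = T) or (u = F, q = T, s = T), and the consequent holds there. Either way the consequent holds.

Converse. This fails. Under u = T, q = F, s = F, the left side is false but the right side is true.

Only the forward direction holds.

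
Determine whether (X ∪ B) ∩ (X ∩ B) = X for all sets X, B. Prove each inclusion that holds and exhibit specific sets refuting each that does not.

(⊆) holds; (⊇) fails.

Reverse inclusion. This inclusion fails. Take X = {1}, B = ∅; then 1 ∈ X but 1 ∉ (X ∪ B) ∩ (X ∩ B).

Forward inclusion. Let x ∈ (X ∪ B) ∩ (X ∩ B). Then x ∈ X ∩ B, from which x ∈ X.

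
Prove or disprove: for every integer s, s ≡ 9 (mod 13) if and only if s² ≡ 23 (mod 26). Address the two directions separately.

(⟹) This fails: take s = 9. Then 9 ≡ 9 (mod 13), but 9² = 81 ≡ 3 (mod 26), not 23.

(⟸) This fails: take s = 7. Then 7² = 49 ≡ 23 (mod 26), yet 7 ≡ 7 (mod 13), not 9.

(⇒) fails and (⇐) fails.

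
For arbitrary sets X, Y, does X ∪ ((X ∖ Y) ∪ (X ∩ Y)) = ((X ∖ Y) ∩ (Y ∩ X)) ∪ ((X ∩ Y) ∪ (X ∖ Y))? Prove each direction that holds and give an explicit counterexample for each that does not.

(⊇) Let x ∈ ((X ∖ Y) ∩ (Y ∩ X)) ∪ ((X ∩ Y) ∪ (X ∖ Y)). Then either x ∈ X and x ∉ Y; or x ∈ X ∩ Y. In each case x ∈ X ∪ ((X ∖ Y) ∪ (X ∩ Y)), so ((X ∖ Y) ∩ (Y ∩ X)) ∪ ((X ∩ Y) ∪ (X ∖ Y)) ⊆ X ∪ ((X ∖ Y) ∪ (X ∩ Y)).

(⊆) Let x ∈ X ∪ ((X ∖ Y) ∪ (X ∩ Y)). Then either x ∈ X and x ∉ Y; or x ∈ X ∩ Y. In each case x ∈ ((X ∖ Y) ∩ (Y ∩ X)) ∪ ((X ∩ Y) ∪ (X ∖ Y)), so X ∪ ((X ∖ Y) ∪ (X ∩ Y)) ⊆ ((X ∖ Y) ∩ (Y ∩ X)) ∪ ((X ∩ Y) ∪ (X ∖ Y)).

The two sets are equal.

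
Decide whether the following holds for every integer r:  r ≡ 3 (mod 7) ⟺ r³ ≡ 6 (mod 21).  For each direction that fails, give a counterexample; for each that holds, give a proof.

(⇒) fails and (⇐) fails.

[⇒] This fails: take r = 10. Then 10 ≡ 3 (mod 7), but 10³ = 1000 ≡ 13 (mod 21), not 6.

[⇐] This fails: take r = 6. Then 6³ = 216 ≡ 6 (mod 21), yet 6 ≡ 6 (mod 7), not 3.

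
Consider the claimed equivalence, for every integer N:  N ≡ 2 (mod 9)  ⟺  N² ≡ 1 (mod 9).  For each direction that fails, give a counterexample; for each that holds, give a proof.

(⇒) fails and (⇐) fails.

[⇒] This fails: take N = 2. Then 2 ≡ 2 (mod 9), but 2² = 4 ≡ 4 (mod 9), not 1.

[⇐] This fails: take N = 1. Then 1² = 1 ≡ 1 (mod 9), yet 1 ≡ 1 (mod 9), not 2.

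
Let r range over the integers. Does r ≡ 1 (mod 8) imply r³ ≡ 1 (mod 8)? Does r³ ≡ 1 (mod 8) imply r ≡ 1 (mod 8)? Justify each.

(⟹) Suppose r ≡ 1 (mod 8). Write r = 8j + 1. Then (8j + 1)³ = 512j³ + 192j² + 24j + 1 = 8(64j³ + 24j² + 3j) + 1, so r³ ≡ 1 (mod 8).

(⟸) For the converse, argue contrapositively. If r ≢ 1 (mod 8), then r is congruent to one of 0, 2, 3, 4, 5, 6, 7 modulo 8, and these give r³ ≡ 0, 0, 3, 0, 5, 0, 7 respectively — never 1.

Both directions hold; the statement is true.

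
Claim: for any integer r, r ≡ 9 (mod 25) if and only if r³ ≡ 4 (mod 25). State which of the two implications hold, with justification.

Forward direction. Suppose r ≡ 9 (mod 25). Write r = 25j + 9. Then (25j + 9)³ = 15625j³ + 16875j² + 6075j + 729 = 25(625j³ + 675j² + 243j + 29) + 4, so r³ ≡ 4 (mod 25).

Converse. Suppose r³ ≡ 4 (mod 25). The only residue r in {0, …, 24} with r³ ≡ 4 (mod 25) is r = 9, so r ≡ 9 (mod 25).

Both implications hold.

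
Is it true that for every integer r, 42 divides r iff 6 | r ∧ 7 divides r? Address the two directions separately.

Forward direction. If 42 ∣ r, write r = 42q. Since 42 = 7·6, r = 6·(7q), so 6 ∣ r; and since 42 = 6·7, r = 7·(6q), so 7 ∣ r.

Converse. Suppose 6 ∣ r and 7 ∣ r. Any common multiple of 6 and 7 is a multiple of their lcm; here gcd(6, 7) = 1, so lcm(6, 7) = 6·7 = 42, so 42 ∣ r.

Both implications hold.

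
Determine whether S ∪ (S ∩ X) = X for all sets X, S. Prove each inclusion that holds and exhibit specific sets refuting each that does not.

Forward inclusion. This inclusion fails. Take X = ∅, S = {1}; then 1 ∈ S ∪ (S ∩ X) but 1 ∉ X.

Reverse inclusion. This inclusion fails. Take X = {1}, S = ∅; then 1 ∈ X but 1 ∉ S ∪ (S ∩ X).

Neither inclusion holds.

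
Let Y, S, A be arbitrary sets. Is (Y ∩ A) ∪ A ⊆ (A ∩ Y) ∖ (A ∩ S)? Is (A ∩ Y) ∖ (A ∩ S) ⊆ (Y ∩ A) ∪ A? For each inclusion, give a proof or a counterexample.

(⊇) Let x ∈ (A ∩ Y) ∖ (A ∩ S). Then x ∈ Y ∩ A and x ∉ S, from which x ∈ (Y ∩ A) ∪ A.

(⊆) This inclusion fails. Take Y = ∅, S = ∅, A = {1}; then 1 ∈ (Y ∩ A) ∪ A but 1 ∉ (A ∩ Y) ∖ (A ∩ S).

(⊆) fails; (⊇) holds.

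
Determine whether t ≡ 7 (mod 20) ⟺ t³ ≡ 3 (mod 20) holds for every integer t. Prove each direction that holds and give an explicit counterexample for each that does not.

Forward direction. Suppose t ≡ 7 (mod 20). Write t = 20j + 7. Then (20j + 7)³ = 8000j³ + 8400j² + 2940j + 343 = 20(400j³ + 420j² + 147j + 17) + 3, so t³ ≡ 3 (mod 20).

Converse. Suppose t³ ≡ 3 (mod 20). The only residue r in {0, …, 19} with r³ ≡ 3 (mod 20) is r = 7, so t ≡ 7 (mod 20).

Equivalent; both directions hold.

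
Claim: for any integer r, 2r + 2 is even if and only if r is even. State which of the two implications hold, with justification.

(←) Suppose r is even. Since 2 is even, 2r is even for every r, so 2r + 2 has the same parity as 2, which is even. Hence 2r + 2 is even.

(→) This fails: take r = 1. Then 2r + 2 = 4, which is even, yet r = 1 is odd, not even.

Only the converse holds.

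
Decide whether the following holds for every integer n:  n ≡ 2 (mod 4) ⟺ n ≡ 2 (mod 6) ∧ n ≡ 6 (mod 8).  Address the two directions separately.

The forward direction fails; the converse holds.

(→) This fails: n = 2 gives 2 ≡ 2 (mod 4) but 2 ≡ 2 (mod 8), so the conjunction on the right does not hold.

(←) Conversely, if n ≡ 2 (mod 6) and n ≡ 6 (mod 8), then by the Chinese remainder theorem n ≡ 14 (mod 24). Since 14 ≡ 2 (mod 4) and 4 ∣ 24, we get n ≡ 2 (mod 4).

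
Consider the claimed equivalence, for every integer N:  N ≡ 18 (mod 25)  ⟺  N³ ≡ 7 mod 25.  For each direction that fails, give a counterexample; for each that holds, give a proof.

The biconditional holds.

[⇒] Suppose N ≡ 18 (mod 25). Write N = 25j + 18. Then (25j + 18)³ = 15625j³ + 33750j² + 24300j + 5832 = 25(625j³ + 1350j² + 972j + 233) + 7, so N³ ≡ 7 (mod 25).

[⇐] Conversely, suppose N³ ≡ 7 (mod 25). The only residue r in {0, …, 24} with r³ ≡ 7 (mod 25) is r = 18, so N ≡ 18 (mod 25).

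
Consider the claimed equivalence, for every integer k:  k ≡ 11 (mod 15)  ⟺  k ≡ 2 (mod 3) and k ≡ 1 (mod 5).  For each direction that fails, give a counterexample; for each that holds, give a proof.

Both directions hold.

Forward direction. Suppose k ≡ 11 (mod 15); write k = 15j + 11. Since 3 ∣ 15, reducing mod 3 gives k ≡ 11 ≡ 2 (mod 3); since 5 ∣ 15, reducing mod 5 gives k ≡ 11 ≡ 1 (mod 5).

Converse. If k ≡ 2 (mod 3) and k ≡ 1 (mod 5), then by the Chinese remainder theorem k ≡ 11 (mod 15). This is exactly k ≡ 11 (mod 15).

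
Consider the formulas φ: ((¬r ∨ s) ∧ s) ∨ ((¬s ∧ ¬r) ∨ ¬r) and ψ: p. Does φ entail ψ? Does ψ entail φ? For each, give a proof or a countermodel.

Neither implication holds.

(→) This fails. Under r = F, s = F, p = F, the left side is true but the right side is false.

(←) This fails. Under r = T, s = F, p = T, the left side is false but the right side is true.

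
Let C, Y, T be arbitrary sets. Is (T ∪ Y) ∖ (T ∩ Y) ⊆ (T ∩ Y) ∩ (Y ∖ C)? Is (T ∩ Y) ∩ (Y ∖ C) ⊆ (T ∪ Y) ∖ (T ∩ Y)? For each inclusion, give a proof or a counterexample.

Both inclusions fail.

(⊆) This inclusion fails. Take C = ∅, Y = {1}, T = ∅; then 1 ∈ (T ∪ Y) ∖ (T ∩ Y) but 1 ∉ (T ∩ Y) ∩ (Y ∖ C).

(⊇) This inclusion fails. Take C = ∅, Y = {1}, T = {1}; then 1 ∈ (T ∩ Y) ∩ (Y ∖ C) but 1 ∉ (T ∪ Y) ∖ (T ∩ Y).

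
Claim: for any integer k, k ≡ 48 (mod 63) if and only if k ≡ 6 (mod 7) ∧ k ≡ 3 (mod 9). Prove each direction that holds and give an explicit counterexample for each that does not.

Forward direction. Suppose k ≡ 48 (mod 63); write k = 63j + 48. Since 7 ∣ 63, reducing mod 7 gives k ≡ 48 ≡ 6 (mod 7); since 9 ∣ 63, reducing mod 9 gives k ≡ 48 ≡ 3 (mod 9).

Converse. If k ≡ 6 (mod 7) and k ≡ 3 (mod 9), then by the Chinese remainder theorem k ≡ 48 (mod 63). This is exactly k ≡ 48 (mod 63).

Equivalent; both directions hold.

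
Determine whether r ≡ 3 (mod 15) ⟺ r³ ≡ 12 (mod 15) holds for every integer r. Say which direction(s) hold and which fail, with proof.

(⇒) Suppose r ≡ 3 (mod 15). Write r = 15j + 3. Then (15j + 3)³ = 3375j³ + 2025j² + 405j + 27 = 15(225j³ + 135j² + 27j + 1) + 12, so r³ ≡ 12 (mod 15).

(⇐) Conversely, suppose r³ ≡ 12 (mod 15). The only residue r in {0, …, 14} with r³ ≡ 12 (mod 15) is r = 3, so r ≡ 3 (mod 15).

The biconditional holds.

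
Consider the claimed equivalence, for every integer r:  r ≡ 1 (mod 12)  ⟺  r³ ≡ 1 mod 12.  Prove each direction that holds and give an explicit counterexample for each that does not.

Forward direction. Suppose r ≡ 1 (mod 12). Write r = 12j + 1. Then (12j + 1)³ = 1728j³ + 432j² + 36j + 1 = 12(144j³ + 36j² + 3j) + 1, so r³ ≡ 1 (mod 12).

Converse. Suppose r³ ≡ 1 (mod 12). The only residue r in {0, …, 11} with r³ ≡ 1 (mod 12) is r = 1, so r ≡ 1 (mod 12).

Equivalent; both directions hold.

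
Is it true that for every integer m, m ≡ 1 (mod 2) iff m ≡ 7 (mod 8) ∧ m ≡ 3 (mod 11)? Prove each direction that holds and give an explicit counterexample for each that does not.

[⇒] This fails: m = 1 gives 1 ≡ 1 (mod 2) but 1 ≡ 1 (mod 8), so the conjunction on the right does not hold.

[⇐] Conversely, if m ≡ 7 (mod 8) and m ≡ 3 (mod 11), then by the Chinese remainder theorem m ≡ 47 (mod 88). Since 47 ≡ 1 (mod 2) and 2 ∣ 88, we get m ≡ 1 (mod 2).

(⇒) fails; (⇐) holds.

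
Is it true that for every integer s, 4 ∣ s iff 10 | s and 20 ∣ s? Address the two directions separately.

Only the reverse direction holds.

Forward direction. This fails: take s = 4. Certainly 4 ∣ 4, but 10 ∤ 4.

Converse. Suppose 10 ∣ s and 20 ∣ s. Any common multiple of 10 and 20 is a multiple of their lcm; here lcm(10, 20) = 10·20/gcd(10, 20) = 200/10 = 20, so 20 ∣ s. Since 4 ∣ 20, it follows that 4 ∣ s.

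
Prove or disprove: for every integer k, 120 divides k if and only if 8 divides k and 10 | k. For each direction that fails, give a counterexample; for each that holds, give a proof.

[⇒] If 120 ∣ k, write k = 120q. Since 120 = 15·8, k = 8·(15q), so 8 ∣ k; and since 120 = 12·10, k = 10·(12q), so 10 ∣ k.

[⇐] This fails: take k = 40. Both 8 ∣ 40 and 10 ∣ 40, yet 40 is not a multiple of 120 (since 40 = 0·120 + 40), so 120 ∤ 40.

Not equivalent: only (⇒) holds.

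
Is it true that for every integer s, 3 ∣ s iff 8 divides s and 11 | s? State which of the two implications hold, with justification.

Forward direction. This fails: take s = 3. Certainly 3 ∣ 3, but 8 ∤ 3.

Converse. This fails: take s = 88. Both 8 ∣ 88 and 11 ∣ 88, yet 88 is not a multiple of 3 (since 88 = 29·3 + 1), so 3 ∤ 88.

(⇒) fails and (⇐) fails.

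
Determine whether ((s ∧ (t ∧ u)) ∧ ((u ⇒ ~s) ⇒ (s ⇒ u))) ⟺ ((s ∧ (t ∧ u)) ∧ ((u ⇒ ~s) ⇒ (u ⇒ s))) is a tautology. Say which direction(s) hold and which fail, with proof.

Both implications hold.

Forward direction. Assume the antecedent. If t is true, the antecedent forces (t = T, u = T, s = T), and the consequent holds there. If t is false, the antecedent cannot hold. Either way the consequent holds.

Converse. Assume the antecedent. If t is true, the antecedent forces (t = T, u = T, s = T), and the consequent holds there. If t is false, the antecedent cannot hold. Either way the consequent holds.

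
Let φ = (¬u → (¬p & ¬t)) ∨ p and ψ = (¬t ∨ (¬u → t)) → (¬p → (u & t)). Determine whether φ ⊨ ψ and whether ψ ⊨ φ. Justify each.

Not equivalent: only (⇐) holds.

(⇒) This fails. Under u = F, t = F, p = F, the left side is true but the right side is false.

(⇐) Assume the antecedent. If u is true, (¬u → (¬p & ¬t)) ∨ p reduces to true regardless of the other variables. If u is false, the antecedent forces (u = F, t = F, p = T) or (u = F, t = T, p = T), and (¬u → (¬p & ¬t)) ∨ p holds there. Either way (¬u → (¬p & ¬t)) ∨ p holds.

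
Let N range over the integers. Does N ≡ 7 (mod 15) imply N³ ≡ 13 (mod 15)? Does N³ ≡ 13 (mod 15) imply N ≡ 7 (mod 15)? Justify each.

Converse. Suppose N³ ≡ 13 (mod 15). The only residue r in {0, …, 14} with r³ ≡ 13 (mod 15) is r = 7, so N ≡ 7 (mod 15).

Forward direction. Suppose N ≡ 7 (mod 15). Write N = 15j + 7. Then (15j + 7)³ = 3375j³ + 4725j² + 2205j + 343 = 15(225j³ + 315j² + 147j + 22) + 13, so N³ ≡ 13 (mod 15).

The biconditional holds.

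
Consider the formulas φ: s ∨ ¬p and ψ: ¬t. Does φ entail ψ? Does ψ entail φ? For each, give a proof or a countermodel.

Neither implication holds.

[⇒] This fails. Under t = T, s = F, p = F, the left side is true but the right side is false.

[⇐] This fails. Under t = F, s = F, p = T, the left side is false but the right side is true.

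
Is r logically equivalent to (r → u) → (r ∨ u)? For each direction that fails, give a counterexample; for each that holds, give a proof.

[⇒] Assume the antecedent. If r is true, (r → u) → (r ∨ u) reduces to true regardless of the other variables. If r is false, the antecedent cannot hold. Either way (r → u) → (r ∨ u) holds.

[⇐] This fails. Under r = F, u = T, the left side is false but the right side is true.

The forward direction holds; the converse fails.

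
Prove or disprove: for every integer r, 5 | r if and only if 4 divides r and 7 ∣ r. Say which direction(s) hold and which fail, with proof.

[⇒] This fails: take r = 5. Certainly 5 ∣ 5, but 4 ∤ 5.

[⇐] This fails: take r = 28. Both 4 ∣ 28 and 7 ∣ 28, yet 28 is not a multiple of 5 (since 28 = 5·5 + 3), so 5 ∤ 28.

Both directions fail.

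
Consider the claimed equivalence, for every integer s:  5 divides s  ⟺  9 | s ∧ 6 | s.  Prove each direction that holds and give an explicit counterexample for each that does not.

Neither direction holds.

(→) This fails: take s = 5. Certainly 5 ∣ 5, but 9 ∤ 5.

(←) This fails: take s = 18. Both 9 ∣ 18 and 6 ∣ 18, yet 18 is not a multiple of 5 (since 18 = 3·5 + 3), so 5 ∤ 18.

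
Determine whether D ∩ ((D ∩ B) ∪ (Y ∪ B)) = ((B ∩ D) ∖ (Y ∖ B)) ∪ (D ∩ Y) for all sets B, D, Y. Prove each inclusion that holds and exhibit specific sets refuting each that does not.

(⊆) Let x ∈ D ∩ ((D ∩ B) ∪ (Y ∪ B)). Then either x ∈ B ∩ D and x ∉ Y; or x ∈ D ∩ Y and x ∉ B; or x ∈ B ∩ D ∩ Y. In each case x ∈ ((B ∩ D) ∖ (Y ∖ B)) ∪ (D ∩ Y), so D ∩ ((D ∩ B) ∪ (Y ∪ B)) ⊆ ((B ∩ D) ∖ (Y ∖ B)) ∪ (D ∩ Y).

(⊇) Let x ∈ ((B ∩ D) ∖ (Y ∖ B)) ∪ (D ∩ Y). Then either x ∈ B ∩ D and x ∉ Y; or x ∈ D ∩ Y and x ∉ B; or x ∈ B ∩ D ∩ Y. In each case x ∈ D ∩ ((D ∩ B) ∪ (Y ∪ B)), so ((B ∩ D) ∖ (Y ∖ B)) ∪ (D ∩ Y) ⊆ D ∩ ((D ∩ B) ∪ (Y ∪ B)).

Both inclusions hold; the sets are equal.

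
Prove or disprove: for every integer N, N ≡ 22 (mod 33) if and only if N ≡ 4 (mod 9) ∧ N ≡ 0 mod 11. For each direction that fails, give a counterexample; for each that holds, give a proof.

The forward direction fails; the converse holds.

(⟹) This fails: N = 88 gives 88 ≡ 22 (mod 33) but 88 ≡ 7 (mod 9), so the conjunction on the right does not hold.

(⟸) Conversely, if N ≡ 4 (mod 9) and N ≡ 0 (mod 11), then by the Chinese remainder theorem N ≡ 22 (mod 99). Since 22 ≡ 22 (mod 33) and 33 ∣ 99, we get N ≡ 22 (mod 33).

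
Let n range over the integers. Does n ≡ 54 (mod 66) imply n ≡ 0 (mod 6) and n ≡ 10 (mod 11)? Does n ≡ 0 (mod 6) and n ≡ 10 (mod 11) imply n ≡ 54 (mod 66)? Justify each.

Equivalent; both directions hold.

[⇐] If n ≡ 0 (mod 6) and n ≡ 10 (mod 11), then by the Chinese remainder theorem n ≡ 54 (mod 66). This is exactly n ≡ 54 (mod 66).

[⇒] Suppose n ≡ 54 (mod 66); write n = 66j + 54. Since 6 ∣ 66, reducing mod 6 gives n ≡ 54 ≡ 0 (mod 6); since 11 ∣ 66, reducing mod 11 gives n ≡ 54 ≡ 10 (mod 11).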